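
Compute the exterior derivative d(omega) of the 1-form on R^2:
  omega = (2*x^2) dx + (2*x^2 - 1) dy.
d(omega) = (4*x) dx ∧ dy

For a 1-form omega = sum_i f_i dx_i, the exterior derivative is
  d(omega) = sum_{i < j} (∂f_j/∂x_i - ∂f_i/∂x_j) dx_i ∧ dx_j.
  coefficient of dx ∧ dy: ∂f_2/∂x - ∂f_1/∂y = ∂(2*x^2 - 1)/∂x - ∂(2*x^2)/∂y = 4*x
Assembling: d(omega) = (4*x) dx ∧ dy.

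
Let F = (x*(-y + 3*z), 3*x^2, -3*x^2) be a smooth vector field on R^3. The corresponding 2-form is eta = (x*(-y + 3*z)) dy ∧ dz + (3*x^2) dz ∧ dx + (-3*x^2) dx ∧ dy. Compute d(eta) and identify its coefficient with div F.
d(eta) = (-y + 3*z) dx ∧ dy ∧ dz; div F = -y + 3*z

For a 2-form in R^3 of the form above, applying d gives a 3-form with coefficient ∂P/∂x + ∂Q/∂y + ∂R/∂z:
  ∂P/∂x = -y + 3*z
  ∂Q/∂y = 0
  ∂R/∂z = 0
Sum = -y + 3*z, which is exactly div F.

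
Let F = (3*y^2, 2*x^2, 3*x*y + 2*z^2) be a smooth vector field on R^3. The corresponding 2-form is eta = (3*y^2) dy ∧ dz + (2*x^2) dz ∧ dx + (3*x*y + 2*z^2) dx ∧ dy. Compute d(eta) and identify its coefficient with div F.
d(eta) = (4*z) dx ∧ dy ∧ dz; div F = 4*z

For a 2-form in R^3 of the form above, applying d gives a 3-form with coefficient ∂P/∂x + ∂Q/∂y + ∂R/∂z:
  ∂P/∂x = 0
  ∂Q/∂y = 0
  ∂R/∂z = 4*z
Sum = 4*z, which is exactly div F.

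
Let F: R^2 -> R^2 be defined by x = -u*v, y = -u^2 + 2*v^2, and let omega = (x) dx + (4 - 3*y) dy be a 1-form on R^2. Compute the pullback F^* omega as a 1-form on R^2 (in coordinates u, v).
F^* omega = (u*(-6*u^2 + 13*v^2 - 8)) du + (v*(13*u^2 - 24*v^2 + 16)) dv

Using F^*(f dg) = (f ∘ F) d(g ∘ F), substitute each coordinate x_i by F_i(u, v) in f_i, and replace dx_i by d F_i = (∂F_i/∂u) du + (∂F_i/∂v) dv.
  For the x component: f_1(F) = -u*v; d F_1 = (-v) du + (-u) dv
  For the y component: f_2(F) = 3*u^2 - 6*v^2 + 4; d F_2 = (-2*u) du + (4*v) dv
Combining and collecting du, dv coefficients:
  coeff of du: u*(-6*u^2 + 13*v^2 - 8)
  coeff of dv: v*(13*u^2 - 24*v^2 + 16)
F^* omega = (u*(-6*u^2 + 13*v^2 - 8)) du + (v*(13*u^2 - 24*v^2 + 16)) dv.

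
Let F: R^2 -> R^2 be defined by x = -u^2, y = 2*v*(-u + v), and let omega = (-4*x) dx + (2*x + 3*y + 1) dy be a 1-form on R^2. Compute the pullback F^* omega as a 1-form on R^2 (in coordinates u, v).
F^* omega = (-8*u^3 + 4*u^2*v + 12*u*v^2 - 12*v^3 - 2*v) du + (4*u^3 + 4*u^2*v - 36*u*v^2 - 2*u + 24*v^3 + 4*v) dv

Using F^*(f dg) = (f ∘ F) d(g ∘ F), substitute each coordinate x_i by F_i(u, v) in f_i, and replace dx_i by d F_i = (∂F_i/∂u) du + (∂F_i/∂v) dv.
  For the x component: f_1(F) = 4*u^2; d F_1 = (-2*u) du + (0) dv
  For the y component: f_2(F) = -2*u^2 - 6*u*v + 6*v^2 + 1; d F_2 = (-2*v) du + (-2*u + 4*v) dv
Combining and collecting du, dv coefficients:
  coeff of du: -8*u^3 + 4*u^2*v + 12*u*v^2 - 12*v^3 - 2*v
  coeff of dv: 4*u^3 + 4*u^2*v - 36*u*v^2 - 2*u + 24*v^3 + 4*v
F^* omega = (-8*u^3 + 4*u^2*v + 12*u*v^2 - 12*v^3 - 2*v) du + (4*u^3 + 4*u^2*v - 36*u*v^2 - 2*u + 24*v^3 + 4*v) dv.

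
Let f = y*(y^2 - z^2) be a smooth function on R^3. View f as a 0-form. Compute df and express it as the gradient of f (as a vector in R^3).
df = (0) dx + (3*y^2 - z^2) dy + (-2*y*z) dz; grad f = (0, 3*y^2 - z^2, -2*y*z)

For a 0-form f, d f = (∂f/∂x) dx + (∂f/∂y) dy + (∂f/∂z) dz. The components of the vector representation are exactly the entries of grad f in Cartesian coordinates:
  ∂f/∂x = 0
  ∂f/∂y = 3*y^2 - z^2
  ∂f/∂z = -2*y*z.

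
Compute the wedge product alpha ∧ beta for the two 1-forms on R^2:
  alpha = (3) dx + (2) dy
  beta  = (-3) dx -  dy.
alpha ∧ beta = (3) dx ∧ dy

Distribute the wedge, using dx_i ∧ dx_j = -dx_j ∧ dx_i and dx_i ∧ dx_i = 0. For each pair (i, j) with i < j, the coefficient of dx_i ∧ dx_j in alpha ∧ beta is (alpha_i * beta_j - alpha_j * beta_i). Collecting: alpha ∧ beta = (3) dx ∧ dy.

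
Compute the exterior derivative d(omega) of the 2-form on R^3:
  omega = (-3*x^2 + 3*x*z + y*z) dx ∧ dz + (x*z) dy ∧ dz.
d(omega) = 0

For a 2-form omega = sum_{i<j} g_{ij} dx_i ∧ dx_j, the exterior derivative is
  d(omega) = sum_{i<j} d(g_{ij}) ∧ dx_i ∧ dx_j = sum_{i<j, k} (∂g_{ij}/∂x_k) dx_k ∧ dx_i ∧ dx_j.
Expand each term, using dx_k ∧ dx_i ∧ dx_j = sgn(permutation) dx_{(a)} ∧ dx_{(b)} ∧ dx_{(c)} with (a < b < c) sorted:
  d(-3*x^2 + 3*x*z + y*z) includes (∂/∂y)(-3*x^2 + 3*x*z + y*z) dy = (z) dy, which multiplied by dx ∧ dz gives (-z) dx ∧ dy ∧ dz
  d(x*z) includes (∂/∂x)(x*z) dx = (z) dx, which multiplied by dy ∧ dz gives (z) dx ∧ dy ∧ dz
Collecting like 3-forms: d(omega) = 0.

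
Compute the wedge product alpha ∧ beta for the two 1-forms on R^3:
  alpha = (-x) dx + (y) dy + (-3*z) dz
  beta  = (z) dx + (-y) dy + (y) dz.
alpha ∧ beta = (y*(x - z)) dx ∧ dy + (-x*y + 3*z^2) dx ∧ dz + (y*(y - 3*z)) dy ∧ dz

Distribute the wedge, using dx_i ∧ dx_j = -dx_j ∧ dx_i and dx_i ∧ dx_i = 0. For each pair (i, j) with i < j, the coefficient of dx_i ∧ dx_j in alpha ∧ beta is (alpha_i * beta_j - alpha_j * beta_i). Collecting: alpha ∧ beta = (y*(x - z)) dx ∧ dy + (-x*y + 3*z^2) dx ∧ dz + (y*(y - 3*z)) dy ∧ dz.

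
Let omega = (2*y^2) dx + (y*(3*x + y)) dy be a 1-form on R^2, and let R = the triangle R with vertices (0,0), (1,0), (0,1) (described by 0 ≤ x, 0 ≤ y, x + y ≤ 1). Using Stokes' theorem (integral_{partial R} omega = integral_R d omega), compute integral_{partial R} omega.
integral_(partial R) omega = -1/6

Stokes: integral_partial_R omega = integral_R d omega with d omega = (∂Q/∂x - ∂P/∂y) dx ∧ dy.
  ∂Q/∂x = 3*y
  ∂P/∂y = 4*y
  integrand = ∂Q/∂x - ∂P/∂y = -y.
Integrating over R: integral_0^1 integral_0^{1-x} (-y) dy dx = -1/6.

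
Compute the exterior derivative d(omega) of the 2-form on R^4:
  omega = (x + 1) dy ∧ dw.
d(omega) = (1) dx ∧ dy ∧ dw

For a 2-form omega = sum_{i<j} g_{ij} dx_i ∧ dx_j, the exterior derivative is
  d(omega) = sum_{i<j} d(g_{ij}) ∧ dx_i ∧ dx_j = sum_{i<j, k} (∂g_{ij}/∂x_k) dx_k ∧ dx_i ∧ dx_j.
Expand each term, using dx_k ∧ dx_i ∧ dx_j = sgn(permutation) dx_{(a)} ∧ dx_{(b)} ∧ dx_{(c)} with (a < b < c) sorted:
  d(x + 1) includes (∂/∂x)(x + 1) dx = (1) dx, which multiplied by dy ∧ dw gives (1) dx ∧ dy ∧ dw
Collecting like 3-forms: d(omega) = (1) dx ∧ dy ∧ dw.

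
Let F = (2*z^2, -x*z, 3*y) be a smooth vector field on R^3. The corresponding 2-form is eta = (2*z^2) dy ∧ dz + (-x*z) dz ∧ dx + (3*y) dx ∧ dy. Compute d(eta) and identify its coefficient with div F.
d(eta) = (0) dx ∧ dy ∧ dz; div F = 0

For a 2-form in R^3 of the form above, applying d gives a 3-form with coefficient ∂P/∂x + ∂Q/∂y + ∂R/∂z:
  ∂P/∂x = 0
  ∂Q/∂y = 0
  ∂R/∂z = 0
Sum = 0, which is exactly div F.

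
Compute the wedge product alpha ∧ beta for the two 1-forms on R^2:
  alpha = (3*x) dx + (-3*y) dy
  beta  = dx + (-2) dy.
alpha ∧ beta = (-6*x + 3*y) dx ∧ dy

Distribute the wedge, using dx_i ∧ dx_j = -dx_j ∧ dx_i and dx_i ∧ dx_i = 0. For each pair (i, j) with i < j, the coefficient of dx_i ∧ dx_j in alpha ∧ beta is (alpha_i * beta_j - alpha_j * beta_i). Collecting: alpha ∧ beta = (-6*x + 3*y) dx ∧ dy.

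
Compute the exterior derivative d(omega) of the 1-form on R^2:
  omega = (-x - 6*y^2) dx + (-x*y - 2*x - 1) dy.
d(omega) = (11*y - 2) dx ∧ dy

For a 1-form omega = sum_i f_i dx_i, the exterior derivative is
  d(omega) = sum_{i < j} (∂f_j/∂x_i - ∂f_i/∂x_j) dx_i ∧ dx_j.
  coefficient of dx ∧ dy: ∂f_2/∂x - ∂f_1/∂y = ∂(-x*y - 2*x - 1)/∂x - ∂(-x - 6*y^2)/∂y = 11*y - 2
Assembling: d(omega) = (11*y - 2) dx ∧ dy.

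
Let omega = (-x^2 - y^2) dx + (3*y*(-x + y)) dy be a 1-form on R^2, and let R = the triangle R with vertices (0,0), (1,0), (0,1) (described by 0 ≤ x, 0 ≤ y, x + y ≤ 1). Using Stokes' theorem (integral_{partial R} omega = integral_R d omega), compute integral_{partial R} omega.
integral_(partial R) omega = -1/6

Stokes: integral_partial_R omega = integral_R d omega with d omega = (∂Q/∂x - ∂P/∂y) dx ∧ dy.
  ∂Q/∂x = -3*y
  ∂P/∂y = -2*y
  integrand = ∂Q/∂x - ∂P/∂y = -y.
Integrating over R: integral_0^1 integral_0^{1-x} (-y) dy dx = -1/6.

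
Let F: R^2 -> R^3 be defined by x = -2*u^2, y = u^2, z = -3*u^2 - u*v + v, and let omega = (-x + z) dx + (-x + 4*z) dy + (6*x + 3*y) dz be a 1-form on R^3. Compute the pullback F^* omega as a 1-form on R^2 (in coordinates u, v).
F^* omega = (u*(38*u^2 + 5*u*v + 4*v)) du + (9*u^2*(u - 1)) dv

Using F^*(f dg) = (f ∘ F) d(g ∘ F), substitute each coordinate x_i by F_i(u, v) in f_i, and replace dx_i by d F_i = (∂F_i/∂u) du + (∂F_i/∂v) dv.
  For the x component: f_1(F) = -u^2 - u*v + v; d F_1 = (-4*u) du + (0) dv
  For the y component: f_2(F) = -10*u^2 - 4*u*v + 4*v; d F_2 = (2*u) du + (0) dv
  For the z component: f_3(F) = -9*u^2; d F_3 = (-6*u - v) du + (1 - u) dv
Combining and collecting du, dv coefficients:
  coeff of du: u*(38*u^2 + 5*u*v + 4*v)
  coeff of dv: 9*u^2*(u - 1)
F^* omega = (u*(38*u^2 + 5*u*v + 4*v)) du + (9*u^2*(u - 1)) dv.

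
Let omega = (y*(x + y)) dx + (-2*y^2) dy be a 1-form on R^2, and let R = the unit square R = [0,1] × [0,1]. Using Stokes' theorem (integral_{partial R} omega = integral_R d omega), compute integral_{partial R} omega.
integral_(partial R) omega = -3/2

Stokes: integral_partial_R omega = integral_R d omega with d omega = (∂Q/∂x - ∂P/∂y) dx ∧ dy.
  ∂Q/∂x = 0
  ∂P/∂y = x + 2*y
  integrand = ∂Q/∂x - ∂P/∂y = -x - 2*y.
Integrating over R: integral_0^1 integral_0^1 (-x - 2*y) dx dy = -3/2.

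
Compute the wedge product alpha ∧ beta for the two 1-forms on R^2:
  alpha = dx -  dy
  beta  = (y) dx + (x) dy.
alpha ∧ beta = (x + y) dx ∧ dy

Distribute the wedge, using dx_i ∧ dx_j = -dx_j ∧ dx_i and dx_i ∧ dx_i = 0. For each pair (i, j) with i < j, the coefficient of dx_i ∧ dx_j in alpha ∧ beta is (alpha_i * beta_j - alpha_j * beta_i). Collecting: alpha ∧ beta = (x + y) dx ∧ dy.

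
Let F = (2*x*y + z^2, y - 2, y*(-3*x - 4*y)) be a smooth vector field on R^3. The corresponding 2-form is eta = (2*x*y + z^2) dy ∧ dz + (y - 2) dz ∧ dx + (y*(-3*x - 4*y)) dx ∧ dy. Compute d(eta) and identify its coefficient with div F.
d(eta) = (2*y + 1) dx ∧ dy ∧ dz; div F = 2*y + 1

For a 2-form in R^3 of the form above, applying d gives a 3-form with coefficient ∂P/∂x + ∂Q/∂y + ∂R/∂z:
  ∂P/∂x = 2*y
  ∂Q/∂y = 1
  ∂R/∂z = 0
Sum = 2*y + 1, which is exactly div F.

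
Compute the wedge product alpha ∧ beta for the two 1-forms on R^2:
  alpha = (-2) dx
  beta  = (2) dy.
alpha ∧ beta = (-4) dx ∧ dy

Distribute the wedge, using dx_i ∧ dx_j = -dx_j ∧ dx_i and dx_i ∧ dx_i = 0. For each pair (i, j) with i < j, the coefficient of dx_i ∧ dx_j in alpha ∧ beta is (alpha_i * beta_j - alpha_j * beta_i). Collecting: alpha ∧ beta = (-4) dx ∧ dy.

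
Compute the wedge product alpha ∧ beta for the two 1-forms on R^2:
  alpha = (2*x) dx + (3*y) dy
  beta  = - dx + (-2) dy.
alpha ∧ beta = (-4*x + 3*y) dx ∧ dy

Distribute the wedge, using dx_i ∧ dx_j = -dx_j ∧ dx_i and dx_i ∧ dx_i = 0. For each pair (i, j) with i < j, the coefficient of dx_i ∧ dx_j in alpha ∧ beta is (alpha_i * beta_j - alpha_j * beta_i). Collecting: alpha ∧ beta = (-4*x + 3*y) dx ∧ dy.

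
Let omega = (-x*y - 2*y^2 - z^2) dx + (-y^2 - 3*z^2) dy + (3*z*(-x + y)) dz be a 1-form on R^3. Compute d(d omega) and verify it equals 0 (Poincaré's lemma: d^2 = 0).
d(d omega) = 0

Step 1: d omega = sum_{i<j} (∂f_j/∂x_i - ∂f_i/∂x_j) dx_i ∧ dx_j:
  coeff of dx ∧ dy: x + 4*y
  coeff of dx ∧ dz: -z
  coeff of dy ∧ dz: 9*z
Step 2: Apply d again to each 2-form coefficient. The only possible 3-form in R^3 is dx ∧ dy ∧ dz, with coefficient
  ∂(coeff of dy∧dz)/∂x - ∂(coeff of dx∧dz)/∂y + ∂(coeff of dx∧dy)/∂z
  = ∂/∂x (9*z) - ∂/∂y (-z) + ∂/∂z (x + 4*y).
Each of these terms simplifies to sums of mixed partials that cancel in pairs. The result is 0 (by equality of mixed partials for smooth functions — Schwarz / Clairaut).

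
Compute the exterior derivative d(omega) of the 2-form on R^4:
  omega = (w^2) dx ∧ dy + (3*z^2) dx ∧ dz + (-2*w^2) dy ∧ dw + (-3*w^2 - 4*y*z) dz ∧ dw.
d(omega) = (2*w) dx ∧ dy ∧ dw + (-4*z) dy ∧ dz ∧ dw

For a 2-form omega = sum_{i<j} g_{ij} dx_i ∧ dx_j, the exterior derivative is
  d(omega) = sum_{i<j} d(g_{ij}) ∧ dx_i ∧ dx_j = sum_{i<j, k} (∂g_{ij}/∂x_k) dx_k ∧ dx_i ∧ dx_j.
Expand each term, using dx_k ∧ dx_i ∧ dx_j = sgn(permutation) dx_{(a)} ∧ dx_{(b)} ∧ dx_{(c)} with (a < b < c) sorted:
  d(w^2) includes (∂/∂w)(w^2) dw = (2*w) dw, which multiplied by dx ∧ dy gives (2*w) dx ∧ dy ∧ dw
  d(-3*w^2 - 4*y*z) includes (∂/∂y)(-3*w^2 - 4*y*z) dy = (-4*z) dy, which multiplied by dz ∧ dw gives (-4*z) dy ∧ dz ∧ dw
Collecting like 3-forms: d(omega) = (2*w) dx ∧ dy ∧ dw + (-4*z) dy ∧ dz ∧ dw.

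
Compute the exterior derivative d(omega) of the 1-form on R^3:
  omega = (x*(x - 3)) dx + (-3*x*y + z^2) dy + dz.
d(omega) = (-3*y) dx ∧ dy + (-2*z) dy ∧ dz

For a 1-form omega = sum_i f_i dx_i, the exterior derivative is
  d(omega) = sum_{i < j} (∂f_j/∂x_i - ∂f_i/∂x_j) dx_i ∧ dx_j.
  coefficient of dx ∧ dy: ∂f_2/∂x - ∂f_1/∂y = ∂(-3*x*y + z^2)/∂x - ∂(x*(x - 3))/∂y = -3*y
  coefficient of dy ∧ dz: ∂f_3/∂y - ∂f_2/∂z = ∂(1)/∂y - ∂(-3*x*y + z^2)/∂z = -2*z
Assembling: d(omega) = (-3*y) dx ∧ dy + (-2*z) dy ∧ dz.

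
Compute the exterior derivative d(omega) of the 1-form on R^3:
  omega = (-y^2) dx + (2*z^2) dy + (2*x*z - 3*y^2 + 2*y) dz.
d(omega) = (2*y) dx ∧ dy + (2*z) dx ∧ dz + (-6*y - 4*z + 2) dy ∧ dz

For a 1-form omega = sum_i f_i dx_i, the exterior derivative is
  d(omega) = sum_{i < j} (∂f_j/∂x_i - ∂f_i/∂x_j) dx_i ∧ dx_j.
  coefficient of dx ∧ dy: ∂f_2/∂x - ∂f_1/∂y = ∂(2*z^2)/∂x - ∂(-y^2)/∂y = 2*y
  coefficient of dx ∧ dz: ∂f_3/∂x - ∂f_1/∂z = ∂(2*x*z - 3*y^2 + 2*y)/∂x - ∂(-y^2)/∂z = 2*z
  coefficient of dy ∧ dz: ∂f_3/∂y - ∂f_2/∂z = ∂(2*x*z - 3*y^2 + 2*y)/∂y - ∂(2*z^2)/∂z = -6*y - 4*z + 2
Assembling: d(omega) = (2*y) dx ∧ dy + (2*z) dx ∧ dz + (-6*y - 4*z + 2) dy ∧ dz.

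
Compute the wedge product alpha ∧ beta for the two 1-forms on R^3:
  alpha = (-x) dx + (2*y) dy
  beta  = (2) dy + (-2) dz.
alpha ∧ beta = (-2*x) dx ∧ dy + (2*x) dx ∧ dz + (-4*y) dy ∧ dz

Distribute the wedge, using dx_i ∧ dx_j = -dx_j ∧ dx_i and dx_i ∧ dx_i = 0. For each pair (i, j) with i < j, the coefficient of dx_i ∧ dx_j in alpha ∧ beta is (alpha_i * beta_j - alpha_j * beta_i). Collecting: alpha ∧ beta = (-2*x) dx ∧ dy + (2*x) dx ∧ dz + (-4*y) dy ∧ dz.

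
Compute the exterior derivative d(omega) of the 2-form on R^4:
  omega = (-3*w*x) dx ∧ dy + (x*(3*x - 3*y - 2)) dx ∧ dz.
d(omega) = (-3*x) dx ∧ dy ∧ dw + (3*x) dx ∧ dy ∧ dz

For a 2-form omega = sum_{i<j} g_{ij} dx_i ∧ dx_j, the exterior derivative is
  d(omega) = sum_{i<j} d(g_{ij}) ∧ dx_i ∧ dx_j = sum_{i<j, k} (∂g_{ij}/∂x_k) dx_k ∧ dx_i ∧ dx_j.
Expand each term, using dx_k ∧ dx_i ∧ dx_j = sgn(permutation) dx_{(a)} ∧ dx_{(b)} ∧ dx_{(c)} with (a < b < c) sorted:
  d(-3*w*x) includes (∂/∂w)(-3*w*x) dw = (-3*x) dw, which multiplied by dx ∧ dy gives (-3*x) dx ∧ dy ∧ dw
  d(x*(3*x - 3*y - 2)) includes (∂/∂y)(x*(3*x - 3*y - 2)) dy = (-3*x) dy, which multiplied by dx ∧ dz gives (3*x) dx ∧ dy ∧ dz
Collecting like 3-forms: d(omega) = (-3*x) dx ∧ dy ∧ dw + (3*x) dx ∧ dy ∧ dz.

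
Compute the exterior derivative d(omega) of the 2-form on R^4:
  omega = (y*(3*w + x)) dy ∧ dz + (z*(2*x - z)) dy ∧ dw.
d(omega) = (y) dx ∧ dy ∧ dz + (-2*x + 3*y + 2*z) dy ∧ dz ∧ dw + (2*z) dx ∧ dy ∧ dw

For a 2-form omega = sum_{i<j} g_{ij} dx_i ∧ dx_j, the exterior derivative is
  d(omega) = sum_{i<j} d(g_{ij}) ∧ dx_i ∧ dx_j = sum_{i<j, k} (∂g_{ij}/∂x_k) dx_k ∧ dx_i ∧ dx_j.
Expand each term, using dx_k ∧ dx_i ∧ dx_j = sgn(permutation) dx_{(a)} ∧ dx_{(b)} ∧ dx_{(c)} with (a < b < c) sorted:
  d(y*(3*w + x)) includes (∂/∂x)(y*(3*w + x)) dx = (y) dx, which multiplied by dy ∧ dz gives (y) dx ∧ dy ∧ dz
  d(y*(3*w + x)) includes (∂/∂w)(y*(3*w + x)) dw = (3*y) dw, which multiplied by dy ∧ dz gives (3*y) dy ∧ dz ∧ dw
  d(z*(2*x - z)) includes (∂/∂x)(z*(2*x - z)) dx = (2*z) dx, which multiplied by dy ∧ dw gives (2*z) dx ∧ dy ∧ dw
  d(z*(2*x - z)) includes (∂/∂z)(z*(2*x - z)) dz = (2*x - 2*z) dz, which multiplied by dy ∧ dw gives (-2*x + 2*z) dy ∧ dz ∧ dw
Collecting like 3-forms: d(omega) = (y) dx ∧ dy ∧ dz + (-2*x + 3*y + 2*z) dy ∧ dz ∧ dw + (2*z) dx ∧ dy ∧ dw.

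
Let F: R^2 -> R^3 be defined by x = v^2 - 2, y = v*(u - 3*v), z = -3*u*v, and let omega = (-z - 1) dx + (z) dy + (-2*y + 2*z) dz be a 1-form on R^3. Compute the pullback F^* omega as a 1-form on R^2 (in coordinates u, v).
F^* omega = (v^2*(21*u - 18*v)) du + (v*(21*u^2 + 6*u*v - 2)) dv

Using F^*(f dg) = (f ∘ F) d(g ∘ F), substitute each coordinate x_i by F_i(u, v) in f_i, and replace dx_i by d F_i = (∂F_i/∂u) du + (∂F_i/∂v) dv.
  For the x component: f_1(F) = 3*u*v - 1; d F_1 = (0) du + (2*v) dv
  For the y component: f_2(F) = -3*u*v; d F_2 = (v) du + (u - 6*v) dv
  For the z component: f_3(F) = 2*v*(-4*u + 3*v); d F_3 = (-3*v) du + (-3*u) dv
Combining and collecting du, dv coefficients:
  coeff of du: v^2*(21*u - 18*v)
  coeff of dv: v*(21*u^2 + 6*u*v - 2)
F^* omega = (v^2*(21*u - 18*v)) du + (v*(21*u^2 + 6*u*v - 2)) dv.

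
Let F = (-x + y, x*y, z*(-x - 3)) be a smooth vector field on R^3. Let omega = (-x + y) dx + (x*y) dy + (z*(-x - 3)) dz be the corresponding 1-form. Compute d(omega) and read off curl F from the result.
d(omega) = (0) dy ∧ dz + (z) dz ∧ dx + (y - 1) dx ∧ dy; curl F = (0, z, y - 1)

d omega = sum_{i<j} (∂f_j/∂x_i - ∂f_i/∂x_j) dx_i ∧ dx_j. Under the identification (dy ∧ dz, dz ∧ dx, dx ∧ dy) ↔ (e_x, e_y, e_z), the coefficients are exactly the components of curl F. Compute:
  ∂R/∂y - ∂Q/∂z = (0) - (0) = 0
  ∂P/∂z - ∂R/∂x = (0) - (-z) = z
  ∂Q/∂x - ∂P/∂y = (y) - (1) = y - 1.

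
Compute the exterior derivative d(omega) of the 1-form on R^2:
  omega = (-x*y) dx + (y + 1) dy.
d(omega) = (x) dx ∧ dy

For a 1-form omega = sum_i f_i dx_i, the exterior derivative is
  d(omega) = sum_{i < j} (∂f_j/∂x_i - ∂f_i/∂x_j) dx_i ∧ dx_j.
  coefficient of dx ∧ dy: ∂f_2/∂x - ∂f_1/∂y = ∂(y + 1)/∂x - ∂(-x*y)/∂y = x
Assembling: d(omega) = (x) dx ∧ dy.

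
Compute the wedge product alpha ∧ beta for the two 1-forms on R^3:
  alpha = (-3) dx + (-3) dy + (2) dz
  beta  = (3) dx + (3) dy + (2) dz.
alpha ∧ beta = (-12) dx ∧ dz + (-12) dy ∧ dz

Distribute the wedge, using dx_i ∧ dx_j = -dx_j ∧ dx_i and dx_i ∧ dx_i = 0. For each pair (i, j) with i < j, the coefficient of dx_i ∧ dx_j in alpha ∧ beta is (alpha_i * beta_j - alpha_j * beta_i). Collecting: alpha ∧ beta = (-12) dx ∧ dz + (-12) dy ∧ dz.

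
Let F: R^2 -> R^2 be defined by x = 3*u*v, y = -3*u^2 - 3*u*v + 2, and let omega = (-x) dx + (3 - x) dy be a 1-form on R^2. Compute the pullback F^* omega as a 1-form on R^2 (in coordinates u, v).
F^* omega = (18*u^2*v - 18*u - 9*v) du + (-9*u) dv

Using F^*(f dg) = (f ∘ F) d(g ∘ F), substitute each coordinate x_i by F_i(u, v) in f_i, and replace dx_i by d F_i = (∂F_i/∂u) du + (∂F_i/∂v) dv.
  For the x component: f_1(F) = -3*u*v; d F_1 = (3*v) du + (3*u) dv
  For the y component: f_2(F) = -3*u*v + 3; d F_2 = (-6*u - 3*v) du + (-3*u) dv
Combining and collecting du, dv coefficients:
  coeff of du: 18*u^2*v - 18*u - 9*v
  coeff of dv: -9*u
F^* omega = (18*u^2*v - 18*u - 9*v) du + (-9*u) dv.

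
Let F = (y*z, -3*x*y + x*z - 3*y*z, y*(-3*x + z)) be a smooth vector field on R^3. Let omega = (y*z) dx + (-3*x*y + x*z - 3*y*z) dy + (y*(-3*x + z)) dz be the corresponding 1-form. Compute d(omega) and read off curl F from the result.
d(omega) = (-4*x + 3*y + z) dy ∧ dz + (4*y) dz ∧ dx + (-3*y) dx ∧ dy; curl F = (-4*x + 3*y + z, 4*y, -3*y)

d omega = sum_{i<j} (∂f_j/∂x_i - ∂f_i/∂x_j) dx_i ∧ dx_j. Under the identification (dy ∧ dz, dz ∧ dx, dx ∧ dy) ↔ (e_x, e_y, e_z), the coefficients are exactly the components of curl F. Compute:
  ∂R/∂y - ∂Q/∂z = (-3*x + z) - (x - 3*y) = -4*x + 3*y + z
  ∂P/∂z - ∂R/∂x = (y) - (-3*y) = 4*y
  ∂Q/∂x - ∂P/∂y = (-3*y + z) - (z) = -3*y.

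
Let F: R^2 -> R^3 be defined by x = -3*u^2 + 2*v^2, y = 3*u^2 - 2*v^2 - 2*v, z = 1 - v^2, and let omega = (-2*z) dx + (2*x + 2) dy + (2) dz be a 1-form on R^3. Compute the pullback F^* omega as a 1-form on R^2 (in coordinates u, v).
F^* omega = (12*u*(-3*u^2 + v^2 + 2)) du + (24*u^2*v + 12*u^2 - 8*v^3 - 8*v^2 - 20*v - 4) dv

Using F^*(f dg) = (f ∘ F) d(g ∘ F), substitute each coordinate x_i by F_i(u, v) in f_i, and replace dx_i by d F_i = (∂F_i/∂u) du + (∂F_i/∂v) dv.
  For the x component: f_1(F) = 2*v^2 - 2; d F_1 = (-6*u) du + (4*v) dv
  For the y component: f_2(F) = -6*u^2 + 4*v^2 + 2; d F_2 = (6*u) du + (-4*v - 2) dv
  For the z component: f_3(F) = 2; d F_3 = (0) du + (-2*v) dv
Combining and collecting du, dv coefficients:
  coeff of du: 12*u*(-3*u^2 + v^2 + 2)
  coeff of dv: 24*u^2*v + 12*u^2 - 8*v^3 - 8*v^2 - 20*v - 4
F^* omega = (12*u*(-3*u^2 + v^2 + 2)) du + (24*u^2*v + 12*u^2 - 8*v^3 - 8*v^2 - 20*v - 4) dv.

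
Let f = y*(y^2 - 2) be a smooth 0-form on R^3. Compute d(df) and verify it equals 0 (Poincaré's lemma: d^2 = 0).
d(df) = 0

Step 1: df = sum_i (∂f/∂x_i) dx_i = (0) dx + (3*y^2 - 2) dy + (0) dz.
Step 2: Apply d again. Using the 1-form formula, the coefficient of dx ∧ dy in d(df) is ∂^2 f/∂x ∂y - ∂^2 f/∂y ∂x = (0) - (0) = 0 (equality of mixed partials for smooth f).
Similarly for dx ∧ dz and dy ∧ dz — all coefficients vanish. So d(df) = 0.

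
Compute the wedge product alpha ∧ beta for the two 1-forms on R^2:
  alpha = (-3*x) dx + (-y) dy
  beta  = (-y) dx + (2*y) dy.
alpha ∧ beta = (-y*(6*x + y)) dx ∧ dy

Distribute the wedge, using dx_i ∧ dx_j = -dx_j ∧ dx_i and dx_i ∧ dx_i = 0. For each pair (i, j) with i < j, the coefficient of dx_i ∧ dx_j in alpha ∧ beta is (alpha_i * beta_j - alpha_j * beta_i). Collecting: alpha ∧ beta = (-y*(6*x + y)) dx ∧ dy.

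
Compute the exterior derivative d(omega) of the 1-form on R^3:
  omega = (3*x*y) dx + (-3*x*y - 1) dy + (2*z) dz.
d(omega) = (-3*x - 3*y) dx ∧ dy

For a 1-form omega = sum_i f_i dx_i, the exterior derivative is
  d(omega) = sum_{i < j} (∂f_j/∂x_i - ∂f_i/∂x_j) dx_i ∧ dx_j.
  coefficient of dx ∧ dy: ∂f_2/∂x - ∂f_1/∂y = ∂(-3*x*y - 1)/∂x - ∂(3*x*y)/∂y = -3*x - 3*y
Assembling: d(omega) = (-3*x - 3*y) dx ∧ dy.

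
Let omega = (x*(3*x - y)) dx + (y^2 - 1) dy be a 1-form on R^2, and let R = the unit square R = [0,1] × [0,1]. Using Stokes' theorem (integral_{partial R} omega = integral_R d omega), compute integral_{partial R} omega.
integral_(partial R) omega = 1/2

Stokes: integral_partial_R omega = integral_R d omega with d omega = (∂Q/∂x - ∂P/∂y) dx ∧ dy.
  ∂Q/∂x = 0
  ∂P/∂y = -x
  integrand = ∂Q/∂x - ∂P/∂y = x.
Integrating over R: integral_0^1 integral_0^1 (x) dx dy = 1/2.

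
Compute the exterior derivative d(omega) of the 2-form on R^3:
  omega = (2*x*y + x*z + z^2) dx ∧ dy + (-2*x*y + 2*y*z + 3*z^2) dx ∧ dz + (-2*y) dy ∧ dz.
d(omega) = (3*x) dx ∧ dy ∧ dz

For a 2-form omega = sum_{i<j} g_{ij} dx_i ∧ dx_j, the exterior derivative is
  d(omega) = sum_{i<j} d(g_{ij}) ∧ dx_i ∧ dx_j = sum_{i<j, k} (∂g_{ij}/∂x_k) dx_k ∧ dx_i ∧ dx_j.
Expand each term, using dx_k ∧ dx_i ∧ dx_j = sgn(permutation) dx_{(a)} ∧ dx_{(b)} ∧ dx_{(c)} with (a < b < c) sorted:
  d(2*x*y + x*z + z^2) includes (∂/∂z)(2*x*y + x*z + z^2) dz = (x + 2*z) dz, which multiplied by dx ∧ dy gives (x + 2*z) dx ∧ dy ∧ dz
  d(-2*x*y + 2*y*z + 3*z^2) includes (∂/∂y)(-2*x*y + 2*y*z + 3*z^2) dy = (-2*x + 2*z) dy, which multiplied by dx ∧ dz gives (2*x - 2*z) dx ∧ dy ∧ dz
Collecting like 3-forms: d(omega) = (3*x) dx ∧ dy ∧ dz.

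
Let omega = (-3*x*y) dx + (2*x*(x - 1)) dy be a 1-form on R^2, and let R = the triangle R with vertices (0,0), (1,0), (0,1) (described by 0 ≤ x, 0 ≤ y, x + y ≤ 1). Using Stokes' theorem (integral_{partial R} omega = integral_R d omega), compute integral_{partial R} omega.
integral_(partial R) omega = 1/6

Stokes: integral_partial_R omega = integral_R d omega with d omega = (∂Q/∂x - ∂P/∂y) dx ∧ dy.
  ∂Q/∂x = 4*x - 2
  ∂P/∂y = -3*x
  integrand = ∂Q/∂x - ∂P/∂y = 7*x - 2.
Integrating over R: integral_0^1 integral_0^{1-x} (7*x - 2) dy dx = 1/6.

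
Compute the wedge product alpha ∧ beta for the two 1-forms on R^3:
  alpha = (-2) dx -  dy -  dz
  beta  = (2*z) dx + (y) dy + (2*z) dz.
alpha ∧ beta = (-2*y + 2*z) dx ∧ dy + (-2*z) dx ∧ dz + (y - 2*z) dy ∧ dz

Distribute the wedge, using dx_i ∧ dx_j = -dx_j ∧ dx_i and dx_i ∧ dx_i = 0. For each pair (i, j) with i < j, the coefficient of dx_i ∧ dx_j in alpha ∧ beta is (alpha_i * beta_j - alpha_j * beta_i). Collecting: alpha ∧ beta = (-2*y + 2*z) dx ∧ dy + (-2*z) dx ∧ dz + (y - 2*z) dy ∧ dz.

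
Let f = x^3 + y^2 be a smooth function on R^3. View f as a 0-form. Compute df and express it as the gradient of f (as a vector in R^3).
df = (3*x^2) dx + (2*y) dy + (0) dz; grad f = (3*x^2, 2*y, 0)

For a 0-form f, d f = (∂f/∂x) dx + (∂f/∂y) dy + (∂f/∂z) dz. The components of the vector representation are exactly the entries of grad f in Cartesian coordinates:
  ∂f/∂x = 3*x^2
  ∂f/∂y = 2*y
  ∂f/∂z = 0.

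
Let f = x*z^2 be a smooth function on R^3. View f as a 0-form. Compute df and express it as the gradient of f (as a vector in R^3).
df = (z^2) dx + (0) dy + (2*x*z) dz; grad f = (z^2, 0, 2*x*z)

For a 0-form f, d f = (∂f/∂x) dx + (∂f/∂y) dy + (∂f/∂z) dz. The components of the vector representation are exactly the entries of grad f in Cartesian coordinates:
  ∂f/∂x = z^2
  ∂f/∂y = 0
  ∂f/∂z = 2*x*z.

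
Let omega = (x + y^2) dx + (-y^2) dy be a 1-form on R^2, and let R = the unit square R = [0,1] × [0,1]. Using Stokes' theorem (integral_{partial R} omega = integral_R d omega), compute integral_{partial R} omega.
integral_(partial R) omega = -1

Stokes: integral_partial_R omega = integral_R d omega with d omega = (∂Q/∂x - ∂P/∂y) dx ∧ dy.
  ∂Q/∂x = 0
  ∂P/∂y = 2*y
  integrand = ∂Q/∂x - ∂P/∂y = -2*y.
Integrating over R: integral_0^1 integral_0^1 (-2*y) dx dy = -1.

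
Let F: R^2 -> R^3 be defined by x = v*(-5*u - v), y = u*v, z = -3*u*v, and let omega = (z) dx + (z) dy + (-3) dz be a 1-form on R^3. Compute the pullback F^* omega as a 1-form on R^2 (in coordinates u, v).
F^* omega = (3*v*(4*u*v + 3)) du + (3*u*(4*u*v + 2*v^2 + 3)) dv

Using F^*(f dg) = (f ∘ F) d(g ∘ F), substitute each coordinate x_i by F_i(u, v) in f_i, and replace dx_i by d F_i = (∂F_i/∂u) du + (∂F_i/∂v) dv.
  For the x component: f_1(F) = -3*u*v; d F_1 = (-5*v) du + (-5*u - 2*v) dv
  For the y component: f_2(F) = -3*u*v; d F_2 = (v) du + (u) dv
  For the z component: f_3(F) = -3; d F_3 = (-3*v) du + (-3*u) dv
Combining and collecting du, dv coefficients:
  coeff of du: 3*v*(4*u*v + 3)
  coeff of dv: 3*u*(4*u*v + 2*v^2 + 3)
F^* omega = (3*v*(4*u*v + 3)) du + (3*u*(4*u*v + 2*v^2 + 3)) dv.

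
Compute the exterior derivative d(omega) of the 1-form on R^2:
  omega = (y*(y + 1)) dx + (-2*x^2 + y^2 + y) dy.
d(omega) = (-4*x - 2*y - 1) dx ∧ dy

For a 1-form omega = sum_i f_i dx_i, the exterior derivative is
  d(omega) = sum_{i < j} (∂f_j/∂x_i - ∂f_i/∂x_j) dx_i ∧ dx_j.
  coefficient of dx ∧ dy: ∂f_2/∂x - ∂f_1/∂y = ∂(-2*x^2 + y^2 + y)/∂x - ∂(y*(y + 1))/∂y = -4*x - 2*y - 1
Assembling: d(omega) = (-4*x - 2*y - 1) dx ∧ dy.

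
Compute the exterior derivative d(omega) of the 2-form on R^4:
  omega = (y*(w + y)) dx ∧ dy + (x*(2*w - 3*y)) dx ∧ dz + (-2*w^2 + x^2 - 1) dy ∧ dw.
d(omega) = (2*x + y) dx ∧ dy ∧ dw + (3*x) dx ∧ dy ∧ dz + (2*x) dx ∧ dz ∧ dw

For a 2-form omega = sum_{i<j} g_{ij} dx_i ∧ dx_j, the exterior derivative is
  d(omega) = sum_{i<j} d(g_{ij}) ∧ dx_i ∧ dx_j = sum_{i<j, k} (∂g_{ij}/∂x_k) dx_k ∧ dx_i ∧ dx_j.
Expand each term, using dx_k ∧ dx_i ∧ dx_j = sgn(permutation) dx_{(a)} ∧ dx_{(b)} ∧ dx_{(c)} with (a < b < c) sorted:
  d(y*(w + y)) includes (∂/∂w)(y*(w + y)) dw = (y) dw, which multiplied by dx ∧ dy gives (y) dx ∧ dy ∧ dw
  d(x*(2*w - 3*y)) includes (∂/∂y)(x*(2*w - 3*y)) dy = (-3*x) dy, which multiplied by dx ∧ dz gives (3*x) dx ∧ dy ∧ dz
  d(x*(2*w - 3*y)) includes (∂/∂w)(x*(2*w - 3*y)) dw = (2*x) dw, which multiplied by dx ∧ dz gives (2*x) dx ∧ dz ∧ dw
  d(-2*w^2 + x^2 - 1) includes (∂/∂x)(-2*w^2 + x^2 - 1) dx = (2*x) dx, which multiplied by dy ∧ dw gives (2*x) dx ∧ dy ∧ dw
Collecting like 3-forms: d(omega) = (2*x + y) dx ∧ dy ∧ dw + (3*x) dx ∧ dy ∧ dz + (2*x) dx ∧ dz ∧ dw.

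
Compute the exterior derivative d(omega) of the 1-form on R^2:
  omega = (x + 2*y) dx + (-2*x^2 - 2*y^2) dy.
d(omega) = (-4*x - 2) dx ∧ dy

For a 1-form omega = sum_i f_i dx_i, the exterior derivative is
  d(omega) = sum_{i < j} (∂f_j/∂x_i - ∂f_i/∂x_j) dx_i ∧ dx_j.
  coefficient of dx ∧ dy: ∂f_2/∂x - ∂f_1/∂y = ∂(-2*x^2 - 2*y^2)/∂x - ∂(x + 2*y)/∂y = -4*x - 2
Assembling: d(omega) = (-4*x - 2) dx ∧ dy.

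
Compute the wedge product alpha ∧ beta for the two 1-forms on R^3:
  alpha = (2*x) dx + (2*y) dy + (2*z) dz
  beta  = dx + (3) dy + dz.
alpha ∧ beta = (6*x - 2*y) dx ∧ dy + (2*x - 2*z) dx ∧ dz + (2*y - 6*z) dy ∧ dz

Distribute the wedge, using dx_i ∧ dx_j = -dx_j ∧ dx_i and dx_i ∧ dx_i = 0. For each pair (i, j) with i < j, the coefficient of dx_i ∧ dx_j in alpha ∧ beta is (alpha_i * beta_j - alpha_j * beta_i). Collecting: alpha ∧ beta = (6*x - 2*y) dx ∧ dy + (2*x - 2*z) dx ∧ dz + (2*y - 6*z) dy ∧ dz.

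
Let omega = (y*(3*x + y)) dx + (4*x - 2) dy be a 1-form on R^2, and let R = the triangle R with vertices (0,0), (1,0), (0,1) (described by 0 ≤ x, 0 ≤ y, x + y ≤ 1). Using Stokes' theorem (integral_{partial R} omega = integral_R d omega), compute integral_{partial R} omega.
integral_(partial R) omega = 7/6

Stokes: integral_partial_R omega = integral_R d omega with d omega = (∂Q/∂x - ∂P/∂y) dx ∧ dy.
  ∂Q/∂x = 4
  ∂P/∂y = 3*x + 2*y
  integrand = ∂Q/∂x - ∂P/∂y = -3*x - 2*y + 4.
Integrating over R: integral_0^1 integral_0^{1-x} (-3*x - 2*y + 4) dy dx = 7/6.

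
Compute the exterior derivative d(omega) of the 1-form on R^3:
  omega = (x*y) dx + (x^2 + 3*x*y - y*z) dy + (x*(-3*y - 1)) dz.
d(omega) = (x + 3*y) dx ∧ dy + (-3*y - 1) dx ∧ dz + (-3*x + y) dy ∧ dz

For a 1-form omega = sum_i f_i dx_i, the exterior derivative is
  d(omega) = sum_{i < j} (∂f_j/∂x_i - ∂f_i/∂x_j) dx_i ∧ dx_j.
  coefficient of dx ∧ dy: ∂f_2/∂x - ∂f_1/∂y = ∂(x^2 + 3*x*y - y*z)/∂x - ∂(x*y)/∂y = x + 3*y
  coefficient of dx ∧ dz: ∂f_3/∂x - ∂f_1/∂z = ∂(x*(-3*y - 1))/∂x - ∂(x*y)/∂z = -3*y - 1
  coefficient of dy ∧ dz: ∂f_3/∂y - ∂f_2/∂z = ∂(x*(-3*y - 1))/∂y - ∂(x^2 + 3*x*y - y*z)/∂z = -3*x + y
Assembling: d(omega) = (x + 3*y) dx ∧ dy + (-3*y - 1) dx ∧ dz + (-3*x + y) dy ∧ dz.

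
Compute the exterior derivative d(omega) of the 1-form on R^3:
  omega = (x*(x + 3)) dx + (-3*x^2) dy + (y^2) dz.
d(omega) = (-6*x) dx ∧ dy + (2*y) dy ∧ dz

For a 1-form omega = sum_i f_i dx_i, the exterior derivative is
  d(omega) = sum_{i < j} (∂f_j/∂x_i - ∂f_i/∂x_j) dx_i ∧ dx_j.
  coefficient of dx ∧ dy: ∂f_2/∂x - ∂f_1/∂y = ∂(-3*x^2)/∂x - ∂(x*(x + 3))/∂y = -6*x
  coefficient of dy ∧ dz: ∂f_3/∂y - ∂f_2/∂z = ∂(y^2)/∂y - ∂(-3*x^2)/∂z = 2*y
Assembling: d(omega) = (-6*x) dx ∧ dy + (2*y) dy ∧ dz.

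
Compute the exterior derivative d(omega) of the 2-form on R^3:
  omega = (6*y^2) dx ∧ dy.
d(omega) = 0

For a 2-form omega = sum_{i<j} g_{ij} dx_i ∧ dx_j, the exterior derivative is
  d(omega) = sum_{i<j} d(g_{ij}) ∧ dx_i ∧ dx_j = sum_{i<j, k} (∂g_{ij}/∂x_k) dx_k ∧ dx_i ∧ dx_j.
Expand each term, using dx_k ∧ dx_i ∧ dx_j = sgn(permutation) dx_{(a)} ∧ dx_{(b)} ∧ dx_{(c)} with (a < b < c) sorted:

Collecting like 3-forms: d(omega) = 0.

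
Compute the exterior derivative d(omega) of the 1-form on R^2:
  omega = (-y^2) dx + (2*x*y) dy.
d(omega) = (4*y) dx ∧ dy

For a 1-form omega = sum_i f_i dx_i, the exterior derivative is
  d(omega) = sum_{i < j} (∂f_j/∂x_i - ∂f_i/∂x_j) dx_i ∧ dx_j.
  coefficient of dx ∧ dy: ∂f_2/∂x - ∂f_1/∂y = ∂(2*x*y)/∂x - ∂(-y^2)/∂y = 4*y
Assembling: d(omega) = (4*y) dx ∧ dy.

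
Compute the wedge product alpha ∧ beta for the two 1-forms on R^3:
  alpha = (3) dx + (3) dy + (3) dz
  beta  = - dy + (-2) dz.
alpha ∧ beta = (-3) dx ∧ dy + (-6) dx ∧ dz + (-3) dy ∧ dz

Distribute the wedge, using dx_i ∧ dx_j = -dx_j ∧ dx_i and dx_i ∧ dx_i = 0. For each pair (i, j) with i < j, the coefficient of dx_i ∧ dx_j in alpha ∧ beta is (alpha_i * beta_j - alpha_j * beta_i). Collecting: alpha ∧ beta = (-3) dx ∧ dy + (-6) dx ∧ dz + (-3) dy ∧ dz.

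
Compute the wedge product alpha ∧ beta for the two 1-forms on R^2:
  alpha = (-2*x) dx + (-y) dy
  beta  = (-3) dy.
alpha ∧ beta = (6*x) dx ∧ dy

Distribute the wedge, using dx_i ∧ dx_j = -dx_j ∧ dx_i and dx_i ∧ dx_i = 0. For each pair (i, j) with i < j, the coefficient of dx_i ∧ dx_j in alpha ∧ beta is (alpha_i * beta_j - alpha_j * beta_i). Collecting: alpha ∧ beta = (6*x) dx ∧ dy.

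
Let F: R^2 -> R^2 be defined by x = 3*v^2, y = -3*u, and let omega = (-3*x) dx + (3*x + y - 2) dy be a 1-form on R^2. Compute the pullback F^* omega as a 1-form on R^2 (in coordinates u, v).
F^* omega = (9*u - 27*v^2 + 6) du + (-54*v^3) dv

Using F^*(f dg) = (f ∘ F) d(g ∘ F), substitute each coordinate x_i by F_i(u, v) in f_i, and replace dx_i by d F_i = (∂F_i/∂u) du + (∂F_i/∂v) dv.
  For the x component: f_1(F) = -9*v^2; d F_1 = (0) du + (6*v) dv
  For the y component: f_2(F) = -3*u + 9*v^2 - 2; d F_2 = (-3) du + (0) dv
Combining and collecting du, dv coefficients:
  coeff of du: 9*u - 27*v^2 + 6
  coeff of dv: -54*v^3
F^* omega = (9*u - 27*v^2 + 6) du + (-54*v^3) dv.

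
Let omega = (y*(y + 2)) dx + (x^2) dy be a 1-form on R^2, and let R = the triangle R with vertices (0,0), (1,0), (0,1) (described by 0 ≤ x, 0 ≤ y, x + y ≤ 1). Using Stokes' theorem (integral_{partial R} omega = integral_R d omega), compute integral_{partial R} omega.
integral_(partial R) omega = -1

Stokes: integral_partial_R omega = integral_R d omega with d omega = (∂Q/∂x - ∂P/∂y) dx ∧ dy.
  ∂Q/∂x = 2*x
  ∂P/∂y = 2*y + 2
  integrand = ∂Q/∂x - ∂P/∂y = 2*x - 2*y - 2.
Integrating over R: integral_0^1 integral_0^{1-x} (2*x - 2*y - 2) dy dx = -1.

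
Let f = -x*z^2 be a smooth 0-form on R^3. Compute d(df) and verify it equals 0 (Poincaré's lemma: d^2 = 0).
d(df) = 0

Step 1: df = sum_i (∂f/∂x_i) dx_i = (-z^2) dx + (0) dy + (-2*x*z) dz.
Step 2: Apply d again. Using the 1-form formula, the coefficient of dx ∧ dy in d(df) is ∂^2 f/∂x ∂y - ∂^2 f/∂y ∂x = (0) - (0) = 0 (equality of mixed partials for smooth f).
Similarly for dx ∧ dz and dy ∧ dz — all coefficients vanish. So d(df) = 0.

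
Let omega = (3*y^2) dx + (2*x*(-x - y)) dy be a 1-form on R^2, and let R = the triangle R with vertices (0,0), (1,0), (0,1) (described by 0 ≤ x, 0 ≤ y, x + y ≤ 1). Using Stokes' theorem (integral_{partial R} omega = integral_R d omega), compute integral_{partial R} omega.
integral_(partial R) omega = -2

Stokes: integral_partial_R omega = integral_R d omega with d omega = (∂Q/∂x - ∂P/∂y) dx ∧ dy.
  ∂Q/∂x = -4*x - 2*y
  ∂P/∂y = 6*y
  integrand = ∂Q/∂x - ∂P/∂y = -4*x - 8*y.
Integrating over R: integral_0^1 integral_0^{1-x} (-4*x - 8*y) dy dx = -2.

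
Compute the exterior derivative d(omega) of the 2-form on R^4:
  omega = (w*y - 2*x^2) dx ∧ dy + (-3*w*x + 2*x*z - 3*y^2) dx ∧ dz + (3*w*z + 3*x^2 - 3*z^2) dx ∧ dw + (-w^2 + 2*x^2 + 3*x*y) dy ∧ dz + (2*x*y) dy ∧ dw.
d(omega) = (3*y) dx ∧ dy ∧ dw + (4*x + 9*y) dx ∧ dy ∧ dz + (-3*w - 3*x + 6*z) dx ∧ dz ∧ dw + (-2*w) dy ∧ dz ∧ dw

For a 2-form omega = sum_{i<j} g_{ij} dx_i ∧ dx_j, the exterior derivative is
  d(omega) = sum_{i<j} d(g_{ij}) ∧ dx_i ∧ dx_j = sum_{i<j, k} (∂g_{ij}/∂x_k) dx_k ∧ dx_i ∧ dx_j.
Expand each term, using dx_k ∧ dx_i ∧ dx_j = sgn(permutation) dx_{(a)} ∧ dx_{(b)} ∧ dx_{(c)} with (a < b < c) sorted:
  d(w*y - 2*x^2) includes (∂/∂w)(w*y - 2*x^2) dw = (y) dw, which multiplied by dx ∧ dy gives (y) dx ∧ dy ∧ dw
  d(-3*w*x + 2*x*z - 3*y^2) includes (∂/∂y)(-3*w*x + 2*x*z - 3*y^2) dy = (-6*y) dy, which multiplied by dx ∧ dz gives (6*y) dx ∧ dy ∧ dz
  d(-3*w*x + 2*x*z - 3*y^2) includes (∂/∂w)(-3*w*x + 2*x*z - 3*y^2) dw = (-3*x) dw, which multiplied by dx ∧ dz gives (-3*x) dx ∧ dz ∧ dw
  d(3*w*z + 3*x^2 - 3*z^2) includes (∂/∂z)(3*w*z + 3*x^2 - 3*z^2) dz = (3*w - 6*z) dz, which multiplied by dx ∧ dw gives (-3*w + 6*z) dx ∧ dz ∧ dw
  d(-w^2 + 2*x^2 + 3*x*y) includes (∂/∂x)(-w^2 + 2*x^2 + 3*x*y) dx = (4*x + 3*y) dx, which multiplied by dy ∧ dz gives (4*x + 3*y) dx ∧ dy ∧ dz
  d(-w^2 + 2*x^2 + 3*x*y) includes (∂/∂w)(-w^2 + 2*x^2 + 3*x*y) dw = (-2*w) dw, which multiplied by dy ∧ dz gives (-2*w) dy ∧ dz ∧ dw
  d(2*x*y) includes (∂/∂x)(2*x*y) dx = (2*y) dx, which multiplied by dy ∧ dw gives (2*y) dx ∧ dy ∧ dw
Collecting like 3-forms: d(omega) = (3*y) dx ∧ dy ∧ dw + (4*x + 9*y) dx ∧ dy ∧ dz + (-3*w - 3*x + 6*z) dx ∧ dz ∧ dw + (-2*w) dy ∧ dz ∧ dw.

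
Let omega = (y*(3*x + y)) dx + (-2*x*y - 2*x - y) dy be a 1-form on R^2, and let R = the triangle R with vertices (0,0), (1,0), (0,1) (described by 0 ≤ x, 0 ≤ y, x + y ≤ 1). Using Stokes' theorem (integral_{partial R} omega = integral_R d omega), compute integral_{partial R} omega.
integral_(partial R) omega = -13/6

Stokes: integral_partial_R omega = integral_R d omega with d omega = (∂Q/∂x - ∂P/∂y) dx ∧ dy.
  ∂Q/∂x = -2*y - 2
  ∂P/∂y = 3*x + 2*y
  integrand = ∂Q/∂x - ∂P/∂y = -3*x - 4*y - 2.
Integrating over R: integral_0^1 integral_0^{1-x} (-3*x - 4*y - 2) dy dx = -13/6.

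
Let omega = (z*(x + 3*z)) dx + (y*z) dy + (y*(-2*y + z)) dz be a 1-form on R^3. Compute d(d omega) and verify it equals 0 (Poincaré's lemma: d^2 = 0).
d(d omega) = 0

Step 1: d omega = sum_{i<j} (∂f_j/∂x_i - ∂f_i/∂x_j) dx_i ∧ dx_j:
  coeff of dx ∧ dy: 0
  coeff of dx ∧ dz: -x - 6*z
  coeff of dy ∧ dz: -5*y + z
Step 2: Apply d again to each 2-form coefficient. The only possible 3-form in R^3 is dx ∧ dy ∧ dz, with coefficient
  ∂(coeff of dy∧dz)/∂x - ∂(coeff of dx∧dz)/∂y + ∂(coeff of dx∧dy)/∂z
  = ∂/∂x (-5*y + z) - ∂/∂y (-x - 6*z) + ∂/∂z (0).
Each of these terms simplifies to sums of mixed partials that cancel in pairs. The result is 0 (by equality of mixed partials for smooth functions — Schwarz / Clairaut).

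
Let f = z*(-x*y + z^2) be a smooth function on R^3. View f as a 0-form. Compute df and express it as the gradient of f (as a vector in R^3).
df = (-y*z) dx + (-x*z) dy + (-x*y + 3*z^2) dz; grad f = (-y*z, -x*z, -x*y + 3*z^2)

For a 0-form f, d f = (∂f/∂x) dx + (∂f/∂y) dy + (∂f/∂z) dz. The components of the vector representation are exactly the entries of grad f in Cartesian coordinates:
  ∂f/∂x = -y*z
  ∂f/∂y = -x*z
  ∂f/∂z = -x*y + 3*z^2.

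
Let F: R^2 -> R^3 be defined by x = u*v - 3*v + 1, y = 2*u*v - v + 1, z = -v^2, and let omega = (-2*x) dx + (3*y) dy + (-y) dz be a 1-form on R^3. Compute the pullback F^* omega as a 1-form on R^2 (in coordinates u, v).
F^* omega = (2*v*(5*u*v + 2)) du + (10*u^2*v + 4*u*v^2 + 4*u - 2*v^2 - 13*v + 3) dv

Using F^*(f dg) = (f ∘ F) d(g ∘ F), substitute each coordinate x_i by F_i(u, v) in f_i, and replace dx_i by d F_i = (∂F_i/∂u) du + (∂F_i/∂v) dv.
  For the x component: f_1(F) = -2*u*v + 6*v - 2; d F_1 = (v) du + (u - 3) dv
  For the y component: f_2(F) = 6*u*v - 3*v + 3; d F_2 = (2*v) du + (2*u - 1) dv
  For the z component: f_3(F) = -2*u*v + v - 1; d F_3 = (0) du + (-2*v) dv
Combining and collecting du, dv coefficients:
  coeff of du: 2*v*(5*u*v + 2)
  coeff of dv: 10*u^2*v + 4*u*v^2 + 4*u - 2*v^2 - 13*v + 3
F^* omega = (2*v*(5*u*v + 2)) du + (10*u^2*v + 4*u*v^2 + 4*u - 2*v^2 - 13*v + 3) dv.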